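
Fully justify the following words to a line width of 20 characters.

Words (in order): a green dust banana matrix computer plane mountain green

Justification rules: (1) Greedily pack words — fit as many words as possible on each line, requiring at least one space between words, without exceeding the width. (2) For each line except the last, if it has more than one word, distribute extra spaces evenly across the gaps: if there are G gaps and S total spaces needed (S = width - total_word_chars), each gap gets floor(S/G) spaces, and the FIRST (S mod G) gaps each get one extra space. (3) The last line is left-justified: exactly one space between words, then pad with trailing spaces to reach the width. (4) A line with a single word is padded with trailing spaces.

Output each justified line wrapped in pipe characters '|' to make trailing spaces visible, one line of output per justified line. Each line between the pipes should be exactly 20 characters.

Line 1: ['a', 'green', 'dust', 'banana'] (min_width=19, slack=1)
Line 2: ['matrix', 'computer'] (min_width=15, slack=5)
Line 3: ['plane', 'mountain', 'green'] (min_width=20, slack=0)

Answer: |a  green dust banana|
|matrix      computer|
|plane mountain green|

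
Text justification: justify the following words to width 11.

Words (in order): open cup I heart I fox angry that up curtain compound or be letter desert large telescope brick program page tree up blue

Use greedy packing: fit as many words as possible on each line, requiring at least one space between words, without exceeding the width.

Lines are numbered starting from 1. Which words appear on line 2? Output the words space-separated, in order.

Answer: heart I fox

Derivation:
Line 1: ['open', 'cup', 'I'] (min_width=10, slack=1)
Line 2: ['heart', 'I', 'fox'] (min_width=11, slack=0)
Line 3: ['angry', 'that'] (min_width=10, slack=1)
Line 4: ['up', 'curtain'] (min_width=10, slack=1)
Line 5: ['compound', 'or'] (min_width=11, slack=0)
Line 6: ['be', 'letter'] (min_width=9, slack=2)
Line 7: ['desert'] (min_width=6, slack=5)
Line 8: ['large'] (min_width=5, slack=6)
Line 9: ['telescope'] (min_width=9, slack=2)
Line 10: ['brick'] (min_width=5, slack=6)
Line 11: ['program'] (min_width=7, slack=4)
Line 12: ['page', 'tree'] (min_width=9, slack=2)
Line 13: ['up', 'blue'] (min_width=7, slack=4)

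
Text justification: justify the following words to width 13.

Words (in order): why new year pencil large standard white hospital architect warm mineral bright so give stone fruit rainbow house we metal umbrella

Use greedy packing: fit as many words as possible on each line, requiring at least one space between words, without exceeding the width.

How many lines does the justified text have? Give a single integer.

Line 1: ['why', 'new', 'year'] (min_width=12, slack=1)
Line 2: ['pencil', 'large'] (min_width=12, slack=1)
Line 3: ['standard'] (min_width=8, slack=5)
Line 4: ['white'] (min_width=5, slack=8)
Line 5: ['hospital'] (min_width=8, slack=5)
Line 6: ['architect'] (min_width=9, slack=4)
Line 7: ['warm', 'mineral'] (min_width=12, slack=1)
Line 8: ['bright', 'so'] (min_width=9, slack=4)
Line 9: ['give', 'stone'] (min_width=10, slack=3)
Line 10: ['fruit', 'rainbow'] (min_width=13, slack=0)
Line 11: ['house', 'we'] (min_width=8, slack=5)
Line 12: ['metal'] (min_width=5, slack=8)
Line 13: ['umbrella'] (min_width=8, slack=5)
Total lines: 13

Answer: 13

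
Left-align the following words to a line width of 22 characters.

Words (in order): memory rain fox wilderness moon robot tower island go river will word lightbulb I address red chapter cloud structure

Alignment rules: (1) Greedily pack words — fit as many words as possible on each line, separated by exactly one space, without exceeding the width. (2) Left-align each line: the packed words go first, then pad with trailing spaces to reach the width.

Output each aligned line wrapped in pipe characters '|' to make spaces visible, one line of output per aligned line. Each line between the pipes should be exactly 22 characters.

Line 1: ['memory', 'rain', 'fox'] (min_width=15, slack=7)
Line 2: ['wilderness', 'moon', 'robot'] (min_width=21, slack=1)
Line 3: ['tower', 'island', 'go', 'river'] (min_width=21, slack=1)
Line 4: ['will', 'word', 'lightbulb', 'I'] (min_width=21, slack=1)
Line 5: ['address', 'red', 'chapter'] (min_width=19, slack=3)
Line 6: ['cloud', 'structure'] (min_width=15, slack=7)

Answer: |memory rain fox       |
|wilderness moon robot |
|tower island go river |
|will word lightbulb I |
|address red chapter   |
|cloud structure       |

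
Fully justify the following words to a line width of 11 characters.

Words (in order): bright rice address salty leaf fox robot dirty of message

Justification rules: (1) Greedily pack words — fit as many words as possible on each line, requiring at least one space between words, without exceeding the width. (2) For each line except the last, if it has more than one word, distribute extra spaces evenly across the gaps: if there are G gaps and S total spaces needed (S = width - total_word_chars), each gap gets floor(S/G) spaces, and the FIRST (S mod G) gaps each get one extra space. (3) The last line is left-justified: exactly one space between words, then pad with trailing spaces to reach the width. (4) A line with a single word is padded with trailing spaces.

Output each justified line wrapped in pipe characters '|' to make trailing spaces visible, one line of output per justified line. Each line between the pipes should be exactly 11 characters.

Line 1: ['bright', 'rice'] (min_width=11, slack=0)
Line 2: ['address'] (min_width=7, slack=4)
Line 3: ['salty', 'leaf'] (min_width=10, slack=1)
Line 4: ['fox', 'robot'] (min_width=9, slack=2)
Line 5: ['dirty', 'of'] (min_width=8, slack=3)
Line 6: ['message'] (min_width=7, slack=4)

Answer: |bright rice|
|address    |
|salty  leaf|
|fox   robot|
|dirty    of|
|message    |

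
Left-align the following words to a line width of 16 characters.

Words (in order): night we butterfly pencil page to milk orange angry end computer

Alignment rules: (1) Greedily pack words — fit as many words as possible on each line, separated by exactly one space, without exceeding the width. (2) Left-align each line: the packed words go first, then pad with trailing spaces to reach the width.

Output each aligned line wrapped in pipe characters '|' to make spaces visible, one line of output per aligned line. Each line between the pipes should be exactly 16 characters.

Line 1: ['night', 'we'] (min_width=8, slack=8)
Line 2: ['butterfly', 'pencil'] (min_width=16, slack=0)
Line 3: ['page', 'to', 'milk'] (min_width=12, slack=4)
Line 4: ['orange', 'angry', 'end'] (min_width=16, slack=0)
Line 5: ['computer'] (min_width=8, slack=8)

Answer: |night we        |
|butterfly pencil|
|page to milk    |
|orange angry end|
|computer        |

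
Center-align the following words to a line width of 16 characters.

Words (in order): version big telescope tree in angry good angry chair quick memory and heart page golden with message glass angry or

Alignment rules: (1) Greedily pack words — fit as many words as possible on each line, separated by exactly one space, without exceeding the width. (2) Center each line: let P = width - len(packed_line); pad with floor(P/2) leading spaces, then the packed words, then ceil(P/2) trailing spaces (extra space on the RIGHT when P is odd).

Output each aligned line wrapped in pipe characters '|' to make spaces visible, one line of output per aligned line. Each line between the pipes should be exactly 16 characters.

Line 1: ['version', 'big'] (min_width=11, slack=5)
Line 2: ['telescope', 'tree'] (min_width=14, slack=2)
Line 3: ['in', 'angry', 'good'] (min_width=13, slack=3)
Line 4: ['angry', 'chair'] (min_width=11, slack=5)
Line 5: ['quick', 'memory', 'and'] (min_width=16, slack=0)
Line 6: ['heart', 'page'] (min_width=10, slack=6)
Line 7: ['golden', 'with'] (min_width=11, slack=5)
Line 8: ['message', 'glass'] (min_width=13, slack=3)
Line 9: ['angry', 'or'] (min_width=8, slack=8)

Answer: |  version big   |
| telescope tree |
| in angry good  |
|  angry chair   |
|quick memory and|
|   heart page   |
|  golden with   |
| message glass  |
|    angry or    |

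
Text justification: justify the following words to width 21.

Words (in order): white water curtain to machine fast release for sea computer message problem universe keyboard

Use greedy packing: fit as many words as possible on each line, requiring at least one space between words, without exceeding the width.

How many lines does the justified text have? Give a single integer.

Line 1: ['white', 'water', 'curtain'] (min_width=19, slack=2)
Line 2: ['to', 'machine', 'fast'] (min_width=15, slack=6)
Line 3: ['release', 'for', 'sea'] (min_width=15, slack=6)
Line 4: ['computer', 'message'] (min_width=16, slack=5)
Line 5: ['problem', 'universe'] (min_width=16, slack=5)
Line 6: ['keyboard'] (min_width=8, slack=13)
Total lines: 6

Answer: 6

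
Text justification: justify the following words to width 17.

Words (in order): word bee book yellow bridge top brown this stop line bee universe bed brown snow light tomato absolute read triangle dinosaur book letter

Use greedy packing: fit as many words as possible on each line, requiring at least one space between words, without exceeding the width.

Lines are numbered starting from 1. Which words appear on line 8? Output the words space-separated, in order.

Answer: triangle dinosaur

Derivation:
Line 1: ['word', 'bee', 'book'] (min_width=13, slack=4)
Line 2: ['yellow', 'bridge', 'top'] (min_width=17, slack=0)
Line 3: ['brown', 'this', 'stop'] (min_width=15, slack=2)
Line 4: ['line', 'bee', 'universe'] (min_width=17, slack=0)
Line 5: ['bed', 'brown', 'snow'] (min_width=14, slack=3)
Line 6: ['light', 'tomato'] (min_width=12, slack=5)
Line 7: ['absolute', 'read'] (min_width=13, slack=4)
Line 8: ['triangle', 'dinosaur'] (min_width=17, slack=0)
Line 9: ['book', 'letter'] (min_width=11, slack=6)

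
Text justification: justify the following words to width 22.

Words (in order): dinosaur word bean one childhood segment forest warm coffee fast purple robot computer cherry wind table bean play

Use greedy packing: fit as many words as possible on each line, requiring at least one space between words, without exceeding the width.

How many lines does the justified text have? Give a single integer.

Answer: 6

Derivation:
Line 1: ['dinosaur', 'word', 'bean', 'one'] (min_width=22, slack=0)
Line 2: ['childhood', 'segment'] (min_width=17, slack=5)
Line 3: ['forest', 'warm', 'coffee'] (min_width=18, slack=4)
Line 4: ['fast', 'purple', 'robot'] (min_width=17, slack=5)
Line 5: ['computer', 'cherry', 'wind'] (min_width=20, slack=2)
Line 6: ['table', 'bean', 'play'] (min_width=15, slack=7)
Total lines: 6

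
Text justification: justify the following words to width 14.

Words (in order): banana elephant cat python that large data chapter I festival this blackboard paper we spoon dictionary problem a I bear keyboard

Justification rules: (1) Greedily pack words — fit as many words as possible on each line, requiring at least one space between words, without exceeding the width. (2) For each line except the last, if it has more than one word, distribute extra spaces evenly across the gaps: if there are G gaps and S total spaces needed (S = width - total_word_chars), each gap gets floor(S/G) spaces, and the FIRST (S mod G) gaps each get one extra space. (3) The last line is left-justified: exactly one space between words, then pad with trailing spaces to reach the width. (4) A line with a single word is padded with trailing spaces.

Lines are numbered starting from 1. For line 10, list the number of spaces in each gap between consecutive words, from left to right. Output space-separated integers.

Answer: 3 2

Derivation:
Line 1: ['banana'] (min_width=6, slack=8)
Line 2: ['elephant', 'cat'] (min_width=12, slack=2)
Line 3: ['python', 'that'] (min_width=11, slack=3)
Line 4: ['large', 'data'] (min_width=10, slack=4)
Line 5: ['chapter', 'I'] (min_width=9, slack=5)
Line 6: ['festival', 'this'] (min_width=13, slack=1)
Line 7: ['blackboard'] (min_width=10, slack=4)
Line 8: ['paper', 'we', 'spoon'] (min_width=14, slack=0)
Line 9: ['dictionary'] (min_width=10, slack=4)
Line 10: ['problem', 'a', 'I'] (min_width=11, slack=3)
Line 11: ['bear', 'keyboard'] (min_width=13, slack=1)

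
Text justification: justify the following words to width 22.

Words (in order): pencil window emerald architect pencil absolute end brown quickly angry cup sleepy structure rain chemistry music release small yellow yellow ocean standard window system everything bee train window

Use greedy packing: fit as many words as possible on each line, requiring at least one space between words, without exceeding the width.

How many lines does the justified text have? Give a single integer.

Answer: 11

Derivation:
Line 1: ['pencil', 'window', 'emerald'] (min_width=21, slack=1)
Line 2: ['architect', 'pencil'] (min_width=16, slack=6)
Line 3: ['absolute', 'end', 'brown'] (min_width=18, slack=4)
Line 4: ['quickly', 'angry', 'cup'] (min_width=17, slack=5)
Line 5: ['sleepy', 'structure', 'rain'] (min_width=21, slack=1)
Line 6: ['chemistry', 'music'] (min_width=15, slack=7)
Line 7: ['release', 'small', 'yellow'] (min_width=20, slack=2)
Line 8: ['yellow', 'ocean', 'standard'] (min_width=21, slack=1)
Line 9: ['window', 'system'] (min_width=13, slack=9)
Line 10: ['everything', 'bee', 'train'] (min_width=20, slack=2)
Line 11: ['window'] (min_width=6, slack=16)
Total lines: 11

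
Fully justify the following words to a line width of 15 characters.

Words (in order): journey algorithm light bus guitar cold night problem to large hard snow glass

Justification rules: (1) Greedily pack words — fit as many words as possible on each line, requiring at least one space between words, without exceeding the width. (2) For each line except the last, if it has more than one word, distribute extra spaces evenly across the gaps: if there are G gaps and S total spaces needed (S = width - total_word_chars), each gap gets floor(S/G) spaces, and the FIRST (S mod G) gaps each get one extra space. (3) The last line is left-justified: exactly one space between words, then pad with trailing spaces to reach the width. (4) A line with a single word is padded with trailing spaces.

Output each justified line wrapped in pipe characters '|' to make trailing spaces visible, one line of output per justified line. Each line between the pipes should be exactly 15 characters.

Answer: |journey        |
|algorithm light|
|bus guitar cold|
|night   problem|
|to  large  hard|
|snow glass     |

Derivation:
Line 1: ['journey'] (min_width=7, slack=8)
Line 2: ['algorithm', 'light'] (min_width=15, slack=0)
Line 3: ['bus', 'guitar', 'cold'] (min_width=15, slack=0)
Line 4: ['night', 'problem'] (min_width=13, slack=2)
Line 5: ['to', 'large', 'hard'] (min_width=13, slack=2)
Line 6: ['snow', 'glass'] (min_width=10, slack=5)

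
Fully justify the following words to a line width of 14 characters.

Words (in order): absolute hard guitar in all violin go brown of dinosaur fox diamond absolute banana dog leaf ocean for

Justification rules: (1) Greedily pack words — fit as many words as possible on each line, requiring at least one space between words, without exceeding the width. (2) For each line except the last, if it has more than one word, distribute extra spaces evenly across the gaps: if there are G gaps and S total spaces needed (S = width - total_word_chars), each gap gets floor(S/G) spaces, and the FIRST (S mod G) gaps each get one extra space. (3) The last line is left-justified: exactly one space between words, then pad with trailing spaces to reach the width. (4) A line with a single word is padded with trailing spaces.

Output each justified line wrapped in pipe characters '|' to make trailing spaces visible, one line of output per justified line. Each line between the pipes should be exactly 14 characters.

Line 1: ['absolute', 'hard'] (min_width=13, slack=1)
Line 2: ['guitar', 'in', 'all'] (min_width=13, slack=1)
Line 3: ['violin', 'go'] (min_width=9, slack=5)
Line 4: ['brown', 'of'] (min_width=8, slack=6)
Line 5: ['dinosaur', 'fox'] (min_width=12, slack=2)
Line 6: ['diamond'] (min_width=7, slack=7)
Line 7: ['absolute'] (min_width=8, slack=6)
Line 8: ['banana', 'dog'] (min_width=10, slack=4)
Line 9: ['leaf', 'ocean', 'for'] (min_width=14, slack=0)

Answer: |absolute  hard|
|guitar  in all|
|violin      go|
|brown       of|
|dinosaur   fox|
|diamond       |
|absolute      |
|banana     dog|
|leaf ocean for|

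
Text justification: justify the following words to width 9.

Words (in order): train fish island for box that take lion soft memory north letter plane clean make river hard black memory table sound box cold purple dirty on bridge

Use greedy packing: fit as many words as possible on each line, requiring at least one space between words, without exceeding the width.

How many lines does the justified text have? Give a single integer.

Answer: 22

Derivation:
Line 1: ['train'] (min_width=5, slack=4)
Line 2: ['fish'] (min_width=4, slack=5)
Line 3: ['island'] (min_width=6, slack=3)
Line 4: ['for', 'box'] (min_width=7, slack=2)
Line 5: ['that', 'take'] (min_width=9, slack=0)
Line 6: ['lion', 'soft'] (min_width=9, slack=0)
Line 7: ['memory'] (min_width=6, slack=3)
Line 8: ['north'] (min_width=5, slack=4)
Line 9: ['letter'] (min_width=6, slack=3)
Line 10: ['plane'] (min_width=5, slack=4)
Line 11: ['clean'] (min_width=5, slack=4)
Line 12: ['make'] (min_width=4, slack=5)
Line 13: ['river'] (min_width=5, slack=4)
Line 14: ['hard'] (min_width=4, slack=5)
Line 15: ['black'] (min_width=5, slack=4)
Line 16: ['memory'] (min_width=6, slack=3)
Line 17: ['table'] (min_width=5, slack=4)
Line 18: ['sound', 'box'] (min_width=9, slack=0)
Line 19: ['cold'] (min_width=4, slack=5)
Line 20: ['purple'] (min_width=6, slack=3)
Line 21: ['dirty', 'on'] (min_width=8, slack=1)
Line 22: ['bridge'] (min_width=6, slack=3)
Total lines: 22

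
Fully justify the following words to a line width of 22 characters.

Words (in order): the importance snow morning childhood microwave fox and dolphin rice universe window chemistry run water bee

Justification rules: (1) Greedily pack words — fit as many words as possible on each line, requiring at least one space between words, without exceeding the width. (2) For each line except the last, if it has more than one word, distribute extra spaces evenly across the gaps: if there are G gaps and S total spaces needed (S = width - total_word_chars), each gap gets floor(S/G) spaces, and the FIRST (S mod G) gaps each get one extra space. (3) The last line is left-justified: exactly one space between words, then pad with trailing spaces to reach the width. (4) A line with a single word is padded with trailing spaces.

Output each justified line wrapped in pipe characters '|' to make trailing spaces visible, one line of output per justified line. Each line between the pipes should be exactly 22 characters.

Answer: |the   importance  snow|
|morning      childhood|
|microwave    fox   and|
|dolphin  rice universe|
|window  chemistry  run|
|water bee             |

Derivation:
Line 1: ['the', 'importance', 'snow'] (min_width=19, slack=3)
Line 2: ['morning', 'childhood'] (min_width=17, slack=5)
Line 3: ['microwave', 'fox', 'and'] (min_width=17, slack=5)
Line 4: ['dolphin', 'rice', 'universe'] (min_width=21, slack=1)
Line 5: ['window', 'chemistry', 'run'] (min_width=20, slack=2)
Line 6: ['water', 'bee'] (min_width=9, slack=13)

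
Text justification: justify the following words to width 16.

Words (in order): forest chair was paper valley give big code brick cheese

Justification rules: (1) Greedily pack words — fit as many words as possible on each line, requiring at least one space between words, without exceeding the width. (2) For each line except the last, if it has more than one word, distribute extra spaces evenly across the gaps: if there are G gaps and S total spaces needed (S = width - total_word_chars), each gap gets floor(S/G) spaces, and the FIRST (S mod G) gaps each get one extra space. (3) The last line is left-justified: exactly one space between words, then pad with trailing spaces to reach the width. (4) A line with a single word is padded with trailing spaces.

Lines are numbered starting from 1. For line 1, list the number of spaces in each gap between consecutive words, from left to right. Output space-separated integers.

Line 1: ['forest', 'chair', 'was'] (min_width=16, slack=0)
Line 2: ['paper', 'valley'] (min_width=12, slack=4)
Line 3: ['give', 'big', 'code'] (min_width=13, slack=3)
Line 4: ['brick', 'cheese'] (min_width=12, slack=4)

Answer: 1 1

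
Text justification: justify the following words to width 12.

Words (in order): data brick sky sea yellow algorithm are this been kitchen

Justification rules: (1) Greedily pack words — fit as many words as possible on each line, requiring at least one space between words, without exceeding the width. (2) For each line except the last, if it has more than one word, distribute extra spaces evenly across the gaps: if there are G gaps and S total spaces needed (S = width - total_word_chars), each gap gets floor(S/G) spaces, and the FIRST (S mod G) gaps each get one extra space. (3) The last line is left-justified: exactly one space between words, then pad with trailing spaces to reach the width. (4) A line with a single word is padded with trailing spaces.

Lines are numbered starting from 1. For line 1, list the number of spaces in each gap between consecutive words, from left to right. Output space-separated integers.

Line 1: ['data', 'brick'] (min_width=10, slack=2)
Line 2: ['sky', 'sea'] (min_width=7, slack=5)
Line 3: ['yellow'] (min_width=6, slack=6)
Line 4: ['algorithm'] (min_width=9, slack=3)
Line 5: ['are', 'this'] (min_width=8, slack=4)
Line 6: ['been', 'kitchen'] (min_width=12, slack=0)

Answer: 3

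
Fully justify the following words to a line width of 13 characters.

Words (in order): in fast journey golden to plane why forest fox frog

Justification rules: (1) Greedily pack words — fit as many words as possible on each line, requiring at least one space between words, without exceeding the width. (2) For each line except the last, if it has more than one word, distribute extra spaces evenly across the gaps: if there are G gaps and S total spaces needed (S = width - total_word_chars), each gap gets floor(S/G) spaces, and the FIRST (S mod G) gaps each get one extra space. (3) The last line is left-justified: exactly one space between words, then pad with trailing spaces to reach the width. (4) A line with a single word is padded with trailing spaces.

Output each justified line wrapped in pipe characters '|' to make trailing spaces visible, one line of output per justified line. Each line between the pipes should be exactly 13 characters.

Answer: |in       fast|
|journey      |
|golden     to|
|plane     why|
|forest    fox|
|frog         |

Derivation:
Line 1: ['in', 'fast'] (min_width=7, slack=6)
Line 2: ['journey'] (min_width=7, slack=6)
Line 3: ['golden', 'to'] (min_width=9, slack=4)
Line 4: ['plane', 'why'] (min_width=9, slack=4)
Line 5: ['forest', 'fox'] (min_width=10, slack=3)
Line 6: ['frog'] (min_width=4, slack=9)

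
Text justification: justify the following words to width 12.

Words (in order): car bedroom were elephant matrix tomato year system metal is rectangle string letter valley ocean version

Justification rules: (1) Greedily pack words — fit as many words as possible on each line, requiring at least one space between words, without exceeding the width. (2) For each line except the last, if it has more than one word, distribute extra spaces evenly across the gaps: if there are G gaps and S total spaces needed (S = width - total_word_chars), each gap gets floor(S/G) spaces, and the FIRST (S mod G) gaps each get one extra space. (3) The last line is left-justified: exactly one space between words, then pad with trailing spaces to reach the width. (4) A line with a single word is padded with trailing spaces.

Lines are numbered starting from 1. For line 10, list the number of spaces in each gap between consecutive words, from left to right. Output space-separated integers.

Line 1: ['car', 'bedroom'] (min_width=11, slack=1)
Line 2: ['were'] (min_width=4, slack=8)
Line 3: ['elephant'] (min_width=8, slack=4)
Line 4: ['matrix'] (min_width=6, slack=6)
Line 5: ['tomato', 'year'] (min_width=11, slack=1)
Line 6: ['system', 'metal'] (min_width=12, slack=0)
Line 7: ['is', 'rectangle'] (min_width=12, slack=0)
Line 8: ['string'] (min_width=6, slack=6)
Line 9: ['letter'] (min_width=6, slack=6)
Line 10: ['valley', 'ocean'] (min_width=12, slack=0)
Line 11: ['version'] (min_width=7, slack=5)

Answer: 1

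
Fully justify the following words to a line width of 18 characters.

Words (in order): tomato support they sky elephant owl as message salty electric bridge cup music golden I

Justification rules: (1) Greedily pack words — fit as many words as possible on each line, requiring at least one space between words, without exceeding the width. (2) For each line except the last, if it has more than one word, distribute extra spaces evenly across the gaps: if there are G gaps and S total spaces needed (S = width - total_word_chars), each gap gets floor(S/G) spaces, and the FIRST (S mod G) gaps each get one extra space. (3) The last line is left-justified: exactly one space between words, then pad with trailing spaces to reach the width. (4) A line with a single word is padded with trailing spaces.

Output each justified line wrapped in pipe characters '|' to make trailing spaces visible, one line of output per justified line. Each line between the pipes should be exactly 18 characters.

Line 1: ['tomato', 'support'] (min_width=14, slack=4)
Line 2: ['they', 'sky', 'elephant'] (min_width=17, slack=1)
Line 3: ['owl', 'as', 'message'] (min_width=14, slack=4)
Line 4: ['salty', 'electric'] (min_width=14, slack=4)
Line 5: ['bridge', 'cup', 'music'] (min_width=16, slack=2)
Line 6: ['golden', 'I'] (min_width=8, slack=10)

Answer: |tomato     support|
|they  sky elephant|
|owl   as   message|
|salty     electric|
|bridge  cup  music|
|golden I          |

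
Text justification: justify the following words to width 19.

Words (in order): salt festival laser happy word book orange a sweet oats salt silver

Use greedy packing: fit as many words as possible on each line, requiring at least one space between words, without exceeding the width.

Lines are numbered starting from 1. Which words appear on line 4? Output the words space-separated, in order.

Line 1: ['salt', 'festival', 'laser'] (min_width=19, slack=0)
Line 2: ['happy', 'word', 'book'] (min_width=15, slack=4)
Line 3: ['orange', 'a', 'sweet', 'oats'] (min_width=19, slack=0)
Line 4: ['salt', 'silver'] (min_width=11, slack=8)

Answer: salt silver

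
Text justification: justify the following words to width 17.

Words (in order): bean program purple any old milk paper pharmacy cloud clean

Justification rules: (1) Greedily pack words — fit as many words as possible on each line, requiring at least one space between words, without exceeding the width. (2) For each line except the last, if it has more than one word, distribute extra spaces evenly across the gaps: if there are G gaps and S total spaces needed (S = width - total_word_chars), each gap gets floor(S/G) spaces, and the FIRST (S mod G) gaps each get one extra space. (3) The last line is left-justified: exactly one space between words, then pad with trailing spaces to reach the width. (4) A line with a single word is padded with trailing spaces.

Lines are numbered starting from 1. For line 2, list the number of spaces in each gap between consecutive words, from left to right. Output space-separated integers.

Answer: 3 2

Derivation:
Line 1: ['bean', 'program'] (min_width=12, slack=5)
Line 2: ['purple', 'any', 'old'] (min_width=14, slack=3)
Line 3: ['milk', 'paper'] (min_width=10, slack=7)
Line 4: ['pharmacy', 'cloud'] (min_width=14, slack=3)
Line 5: ['clean'] (min_width=5, slack=12)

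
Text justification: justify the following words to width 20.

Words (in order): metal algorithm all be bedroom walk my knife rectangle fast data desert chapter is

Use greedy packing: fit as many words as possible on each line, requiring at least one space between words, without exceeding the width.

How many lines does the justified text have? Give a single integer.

Answer: 5

Derivation:
Line 1: ['metal', 'algorithm', 'all'] (min_width=19, slack=1)
Line 2: ['be', 'bedroom', 'walk', 'my'] (min_width=18, slack=2)
Line 3: ['knife', 'rectangle', 'fast'] (min_width=20, slack=0)
Line 4: ['data', 'desert', 'chapter'] (min_width=19, slack=1)
Line 5: ['is'] (min_width=2, slack=18)
Total lines: 5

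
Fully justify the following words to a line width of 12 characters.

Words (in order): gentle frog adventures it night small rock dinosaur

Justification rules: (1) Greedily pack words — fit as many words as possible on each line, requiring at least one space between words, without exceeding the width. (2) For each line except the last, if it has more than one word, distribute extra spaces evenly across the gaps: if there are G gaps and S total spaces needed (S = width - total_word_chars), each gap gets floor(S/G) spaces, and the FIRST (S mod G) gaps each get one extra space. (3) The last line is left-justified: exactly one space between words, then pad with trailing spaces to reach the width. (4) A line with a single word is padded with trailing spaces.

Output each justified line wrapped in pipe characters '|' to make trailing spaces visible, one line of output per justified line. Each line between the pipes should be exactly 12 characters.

Answer: |gentle  frog|
|adventures  |
|it     night|
|small   rock|
|dinosaur    |

Derivation:
Line 1: ['gentle', 'frog'] (min_width=11, slack=1)
Line 2: ['adventures'] (min_width=10, slack=2)
Line 3: ['it', 'night'] (min_width=8, slack=4)
Line 4: ['small', 'rock'] (min_width=10, slack=2)
Line 5: ['dinosaur'] (min_width=8, slack=4)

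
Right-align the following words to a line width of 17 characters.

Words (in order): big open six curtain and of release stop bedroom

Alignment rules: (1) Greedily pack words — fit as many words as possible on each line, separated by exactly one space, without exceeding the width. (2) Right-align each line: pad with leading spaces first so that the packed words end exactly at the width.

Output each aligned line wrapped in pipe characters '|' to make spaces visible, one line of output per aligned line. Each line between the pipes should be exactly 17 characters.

Line 1: ['big', 'open', 'six'] (min_width=12, slack=5)
Line 2: ['curtain', 'and', 'of'] (min_width=14, slack=3)
Line 3: ['release', 'stop'] (min_width=12, slack=5)
Line 4: ['bedroom'] (min_width=7, slack=10)

Answer: |     big open six|
|   curtain and of|
|     release stop|
|          bedroom|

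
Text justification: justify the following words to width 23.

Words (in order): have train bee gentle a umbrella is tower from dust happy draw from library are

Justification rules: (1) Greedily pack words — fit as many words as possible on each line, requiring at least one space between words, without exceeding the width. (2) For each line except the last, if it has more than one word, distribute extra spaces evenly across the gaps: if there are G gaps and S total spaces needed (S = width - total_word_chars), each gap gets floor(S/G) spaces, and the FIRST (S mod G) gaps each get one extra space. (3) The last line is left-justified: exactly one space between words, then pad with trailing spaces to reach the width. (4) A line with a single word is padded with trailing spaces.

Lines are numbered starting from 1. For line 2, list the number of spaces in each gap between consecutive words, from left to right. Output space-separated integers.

Answer: 2 1 1

Derivation:
Line 1: ['have', 'train', 'bee', 'gentle', 'a'] (min_width=23, slack=0)
Line 2: ['umbrella', 'is', 'tower', 'from'] (min_width=22, slack=1)
Line 3: ['dust', 'happy', 'draw', 'from'] (min_width=20, slack=3)
Line 4: ['library', 'are'] (min_width=11, slack=12)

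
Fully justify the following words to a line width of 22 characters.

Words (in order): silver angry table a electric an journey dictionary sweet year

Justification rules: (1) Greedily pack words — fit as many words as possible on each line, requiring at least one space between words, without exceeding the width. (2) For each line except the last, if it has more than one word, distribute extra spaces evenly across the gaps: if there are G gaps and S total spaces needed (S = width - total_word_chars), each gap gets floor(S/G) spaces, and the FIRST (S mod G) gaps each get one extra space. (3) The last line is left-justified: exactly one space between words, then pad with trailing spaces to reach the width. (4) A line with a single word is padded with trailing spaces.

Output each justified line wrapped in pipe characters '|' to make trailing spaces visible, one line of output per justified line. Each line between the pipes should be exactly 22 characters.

Line 1: ['silver', 'angry', 'table', 'a'] (min_width=20, slack=2)
Line 2: ['electric', 'an', 'journey'] (min_width=19, slack=3)
Line 3: ['dictionary', 'sweet', 'year'] (min_width=21, slack=1)

Answer: |silver  angry  table a|
|electric   an  journey|
|dictionary sweet year |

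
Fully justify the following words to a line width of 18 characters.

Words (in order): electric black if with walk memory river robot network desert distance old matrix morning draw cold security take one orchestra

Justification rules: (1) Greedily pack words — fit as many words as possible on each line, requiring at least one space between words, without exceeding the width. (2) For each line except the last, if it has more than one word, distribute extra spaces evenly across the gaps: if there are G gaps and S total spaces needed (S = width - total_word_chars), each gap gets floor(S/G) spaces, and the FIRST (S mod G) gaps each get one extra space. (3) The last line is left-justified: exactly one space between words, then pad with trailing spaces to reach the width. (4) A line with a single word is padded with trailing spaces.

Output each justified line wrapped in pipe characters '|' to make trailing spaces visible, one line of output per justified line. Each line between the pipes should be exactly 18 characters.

Line 1: ['electric', 'black', 'if'] (min_width=17, slack=1)
Line 2: ['with', 'walk', 'memory'] (min_width=16, slack=2)
Line 3: ['river', 'robot'] (min_width=11, slack=7)
Line 4: ['network', 'desert'] (min_width=14, slack=4)
Line 5: ['distance', 'old'] (min_width=12, slack=6)
Line 6: ['matrix', 'morning'] (min_width=14, slack=4)
Line 7: ['draw', 'cold', 'security'] (min_width=18, slack=0)
Line 8: ['take', 'one', 'orchestra'] (min_width=18, slack=0)

Answer: |electric  black if|
|with  walk  memory|
|river        robot|
|network     desert|
|distance       old|
|matrix     morning|
|draw cold security|
|take one orchestra|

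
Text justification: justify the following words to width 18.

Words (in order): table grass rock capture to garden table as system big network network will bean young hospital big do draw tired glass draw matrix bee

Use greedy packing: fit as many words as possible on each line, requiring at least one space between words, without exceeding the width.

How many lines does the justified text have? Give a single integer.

Answer: 9

Derivation:
Line 1: ['table', 'grass', 'rock'] (min_width=16, slack=2)
Line 2: ['capture', 'to', 'garden'] (min_width=17, slack=1)
Line 3: ['table', 'as', 'system'] (min_width=15, slack=3)
Line 4: ['big', 'network'] (min_width=11, slack=7)
Line 5: ['network', 'will', 'bean'] (min_width=17, slack=1)
Line 6: ['young', 'hospital', 'big'] (min_width=18, slack=0)
Line 7: ['do', 'draw', 'tired'] (min_width=13, slack=5)
Line 8: ['glass', 'draw', 'matrix'] (min_width=17, slack=1)
Line 9: ['bee'] (min_width=3, slack=15)
Total lines: 9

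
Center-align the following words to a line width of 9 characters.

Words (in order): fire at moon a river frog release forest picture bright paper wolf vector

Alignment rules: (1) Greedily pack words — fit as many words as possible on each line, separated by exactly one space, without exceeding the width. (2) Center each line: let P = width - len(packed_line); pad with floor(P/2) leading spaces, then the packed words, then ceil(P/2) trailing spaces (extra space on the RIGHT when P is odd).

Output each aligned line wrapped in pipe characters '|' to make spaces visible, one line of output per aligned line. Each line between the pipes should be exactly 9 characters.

Answer: | fire at |
| moon a  |
|  river  |
|  frog   |
| release |
| forest  |
| picture |
| bright  |
|  paper  |
|  wolf   |
| vector  |

Derivation:
Line 1: ['fire', 'at'] (min_width=7, slack=2)
Line 2: ['moon', 'a'] (min_width=6, slack=3)
Line 3: ['river'] (min_width=5, slack=4)
Line 4: ['frog'] (min_width=4, slack=5)
Line 5: ['release'] (min_width=7, slack=2)
Line 6: ['forest'] (min_width=6, slack=3)
Line 7: ['picture'] (min_width=7, slack=2)
Line 8: ['bright'] (min_width=6, slack=3)
Line 9: ['paper'] (min_width=5, slack=4)
Line 10: ['wolf'] (min_width=4, slack=5)
Line 11: ['vector'] (min_width=6, slack=3)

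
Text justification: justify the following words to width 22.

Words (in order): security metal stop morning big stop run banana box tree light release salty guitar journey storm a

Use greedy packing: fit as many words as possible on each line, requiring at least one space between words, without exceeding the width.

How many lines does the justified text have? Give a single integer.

Line 1: ['security', 'metal', 'stop'] (min_width=19, slack=3)
Line 2: ['morning', 'big', 'stop', 'run'] (min_width=20, slack=2)
Line 3: ['banana', 'box', 'tree', 'light'] (min_width=21, slack=1)
Line 4: ['release', 'salty', 'guitar'] (min_width=20, slack=2)
Line 5: ['journey', 'storm', 'a'] (min_width=15, slack=7)
Total lines: 5

Answer: 5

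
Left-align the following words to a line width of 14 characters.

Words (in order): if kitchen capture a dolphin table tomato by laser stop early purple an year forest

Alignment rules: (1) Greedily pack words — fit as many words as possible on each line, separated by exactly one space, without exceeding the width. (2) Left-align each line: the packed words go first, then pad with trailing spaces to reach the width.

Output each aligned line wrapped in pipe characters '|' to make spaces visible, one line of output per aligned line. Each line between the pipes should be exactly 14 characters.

Answer: |if kitchen    |
|capture a     |
|dolphin table |
|tomato by     |
|laser stop    |
|early purple  |
|an year forest|

Derivation:
Line 1: ['if', 'kitchen'] (min_width=10, slack=4)
Line 2: ['capture', 'a'] (min_width=9, slack=5)
Line 3: ['dolphin', 'table'] (min_width=13, slack=1)
Line 4: ['tomato', 'by'] (min_width=9, slack=5)
Line 5: ['laser', 'stop'] (min_width=10, slack=4)
Line 6: ['early', 'purple'] (min_width=12, slack=2)
Line 7: ['an', 'year', 'forest'] (min_width=14, slack=0)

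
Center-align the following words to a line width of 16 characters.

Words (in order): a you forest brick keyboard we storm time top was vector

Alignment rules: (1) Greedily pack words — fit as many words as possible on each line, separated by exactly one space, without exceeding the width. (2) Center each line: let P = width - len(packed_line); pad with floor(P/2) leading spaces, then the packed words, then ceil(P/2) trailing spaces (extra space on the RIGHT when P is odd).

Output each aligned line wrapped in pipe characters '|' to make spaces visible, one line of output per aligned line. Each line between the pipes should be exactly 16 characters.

Answer: |  a you forest  |
| brick keyboard |
| we storm time  |
| top was vector |

Derivation:
Line 1: ['a', 'you', 'forest'] (min_width=12, slack=4)
Line 2: ['brick', 'keyboard'] (min_width=14, slack=2)
Line 3: ['we', 'storm', 'time'] (min_width=13, slack=3)
Line 4: ['top', 'was', 'vector'] (min_width=14, slack=2)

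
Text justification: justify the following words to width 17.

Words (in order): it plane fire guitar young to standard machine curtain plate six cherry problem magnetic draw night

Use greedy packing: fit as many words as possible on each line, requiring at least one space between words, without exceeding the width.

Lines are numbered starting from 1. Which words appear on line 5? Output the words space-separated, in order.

Line 1: ['it', 'plane', 'fire'] (min_width=13, slack=4)
Line 2: ['guitar', 'young', 'to'] (min_width=15, slack=2)
Line 3: ['standard', 'machine'] (min_width=16, slack=1)
Line 4: ['curtain', 'plate', 'six'] (min_width=17, slack=0)
Line 5: ['cherry', 'problem'] (min_width=14, slack=3)
Line 6: ['magnetic', 'draw'] (min_width=13, slack=4)
Line 7: ['night'] (min_width=5, slack=12)

Answer: cherry problem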